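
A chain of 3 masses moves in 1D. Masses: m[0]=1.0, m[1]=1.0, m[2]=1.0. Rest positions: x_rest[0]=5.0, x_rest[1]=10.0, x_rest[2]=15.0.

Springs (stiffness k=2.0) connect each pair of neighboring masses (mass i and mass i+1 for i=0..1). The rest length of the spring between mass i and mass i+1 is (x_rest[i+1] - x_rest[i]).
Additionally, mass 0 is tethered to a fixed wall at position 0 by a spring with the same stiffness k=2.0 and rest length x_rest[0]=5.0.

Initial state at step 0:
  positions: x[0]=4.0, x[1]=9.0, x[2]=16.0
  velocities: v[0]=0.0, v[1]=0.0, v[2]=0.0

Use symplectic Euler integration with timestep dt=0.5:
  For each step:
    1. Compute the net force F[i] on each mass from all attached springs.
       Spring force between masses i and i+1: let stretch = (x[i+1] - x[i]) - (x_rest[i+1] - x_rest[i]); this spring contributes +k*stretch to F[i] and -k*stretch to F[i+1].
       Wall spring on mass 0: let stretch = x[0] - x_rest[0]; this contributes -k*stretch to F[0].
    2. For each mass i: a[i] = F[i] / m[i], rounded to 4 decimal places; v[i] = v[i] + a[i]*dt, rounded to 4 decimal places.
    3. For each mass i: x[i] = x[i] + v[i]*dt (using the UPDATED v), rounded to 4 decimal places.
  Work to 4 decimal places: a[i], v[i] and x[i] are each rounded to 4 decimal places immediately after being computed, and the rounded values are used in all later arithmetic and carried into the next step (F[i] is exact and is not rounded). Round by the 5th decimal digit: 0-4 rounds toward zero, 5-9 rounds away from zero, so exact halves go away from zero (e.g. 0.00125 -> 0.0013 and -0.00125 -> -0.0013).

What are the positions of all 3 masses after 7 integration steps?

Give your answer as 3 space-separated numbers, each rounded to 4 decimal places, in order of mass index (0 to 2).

Step 0: x=[4.0000 9.0000 16.0000] v=[0.0000 0.0000 0.0000]
Step 1: x=[4.5000 10.0000 15.0000] v=[1.0000 2.0000 -2.0000]
Step 2: x=[5.5000 10.7500 14.0000] v=[2.0000 1.5000 -2.0000]
Step 3: x=[6.3750 10.5000 13.8750] v=[1.7500 -0.5000 -0.2500]
Step 4: x=[6.1250 9.8750 14.5625] v=[-0.5000 -1.2500 1.3750]
Step 5: x=[4.6875 9.7188 15.4063] v=[-2.8750 -0.3125 1.6875]
Step 6: x=[3.4219 9.8907 15.9063] v=[-2.5312 0.3437 1.0000]
Step 7: x=[3.6798 9.8360 15.8985] v=[0.5157 -0.1095 -0.0156]

Answer: 3.6798 9.8360 15.8985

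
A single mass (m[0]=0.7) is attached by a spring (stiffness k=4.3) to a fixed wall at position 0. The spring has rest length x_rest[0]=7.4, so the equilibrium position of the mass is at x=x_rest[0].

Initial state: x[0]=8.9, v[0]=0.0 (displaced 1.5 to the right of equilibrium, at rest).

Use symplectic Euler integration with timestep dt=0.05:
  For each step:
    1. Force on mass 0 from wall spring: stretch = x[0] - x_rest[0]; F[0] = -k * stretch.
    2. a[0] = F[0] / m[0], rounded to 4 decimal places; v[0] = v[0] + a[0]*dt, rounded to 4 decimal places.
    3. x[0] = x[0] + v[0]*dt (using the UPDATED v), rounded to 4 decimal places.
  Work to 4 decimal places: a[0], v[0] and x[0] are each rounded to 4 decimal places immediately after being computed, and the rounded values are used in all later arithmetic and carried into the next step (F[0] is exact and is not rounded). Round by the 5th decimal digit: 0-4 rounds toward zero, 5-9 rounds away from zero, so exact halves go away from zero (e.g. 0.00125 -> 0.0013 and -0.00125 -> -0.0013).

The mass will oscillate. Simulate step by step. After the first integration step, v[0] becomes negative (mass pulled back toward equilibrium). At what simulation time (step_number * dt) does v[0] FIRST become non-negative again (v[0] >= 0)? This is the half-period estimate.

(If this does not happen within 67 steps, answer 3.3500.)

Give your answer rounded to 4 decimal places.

Step 0: x=[8.9000] v=[0.0000]
Step 1: x=[8.8770] v=[-0.4607]
Step 2: x=[8.8313] v=[-0.9144]
Step 3: x=[8.7636] v=[-1.3540]
Step 4: x=[8.6750] v=[-1.7728]
Step 5: x=[8.5668] v=[-2.1644]
Step 6: x=[8.4407] v=[-2.5228]
Step 7: x=[8.2986] v=[-2.8424]
Step 8: x=[8.1427] v=[-3.1184]
Step 9: x=[7.9754] v=[-3.3465]
Step 10: x=[7.7992] v=[-3.5232]
Step 11: x=[7.6169] v=[-3.6458]
Step 12: x=[7.4313] v=[-3.7124]
Step 13: x=[7.2452] v=[-3.7220]
Step 14: x=[7.0615] v=[-3.6745]
Step 15: x=[6.8830] v=[-3.5705]
Step 16: x=[6.7124] v=[-3.4117]
Step 17: x=[6.5524] v=[-3.2005]
Step 18: x=[6.4054] v=[-2.9402]
Step 19: x=[6.2737] v=[-2.6347]
Step 20: x=[6.1593] v=[-2.2888]
Step 21: x=[6.0639] v=[-1.9077]
Step 22: x=[5.9890] v=[-1.4973]
Step 23: x=[5.9358] v=[-1.0639]
Step 24: x=[5.9051] v=[-0.6142]
Step 25: x=[5.8973] v=[-0.1551]
Step 26: x=[5.9126] v=[0.3064]
First v>=0 after going negative at step 26, time=1.3000

Answer: 1.3000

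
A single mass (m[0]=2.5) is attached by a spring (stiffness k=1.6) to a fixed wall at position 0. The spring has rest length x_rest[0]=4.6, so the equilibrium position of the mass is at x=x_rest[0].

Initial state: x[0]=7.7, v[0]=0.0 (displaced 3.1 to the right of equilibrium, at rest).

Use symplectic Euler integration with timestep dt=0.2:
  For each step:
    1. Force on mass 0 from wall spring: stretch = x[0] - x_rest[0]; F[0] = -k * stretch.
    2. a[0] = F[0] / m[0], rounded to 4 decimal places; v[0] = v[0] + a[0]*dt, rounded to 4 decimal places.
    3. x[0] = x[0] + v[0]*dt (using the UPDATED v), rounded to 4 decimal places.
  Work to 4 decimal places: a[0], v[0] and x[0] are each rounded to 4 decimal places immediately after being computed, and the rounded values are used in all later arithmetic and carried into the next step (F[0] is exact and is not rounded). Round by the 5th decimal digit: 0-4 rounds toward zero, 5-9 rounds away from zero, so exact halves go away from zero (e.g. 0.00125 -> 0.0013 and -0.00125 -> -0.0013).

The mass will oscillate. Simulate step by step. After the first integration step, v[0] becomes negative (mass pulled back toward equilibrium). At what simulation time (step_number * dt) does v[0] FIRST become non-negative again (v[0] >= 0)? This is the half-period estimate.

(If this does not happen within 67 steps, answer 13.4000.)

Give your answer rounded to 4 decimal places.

Step 0: x=[7.7000] v=[0.0000]
Step 1: x=[7.6206] v=[-0.3968]
Step 2: x=[7.4639] v=[-0.7834]
Step 3: x=[7.2339] v=[-1.1500]
Step 4: x=[6.9365] v=[-1.4871]
Step 5: x=[6.5793] v=[-1.7862]
Step 6: x=[6.1714] v=[-2.0396]
Step 7: x=[5.7233] v=[-2.2407]
Step 8: x=[5.2464] v=[-2.3845]
Step 9: x=[4.7530] v=[-2.4672]
Step 10: x=[4.2556] v=[-2.4868]
Step 11: x=[3.7671] v=[-2.4427]
Step 12: x=[3.2999] v=[-2.3361]
Step 13: x=[2.8660] v=[-2.1697]
Step 14: x=[2.4765] v=[-1.9477]
Step 15: x=[2.1413] v=[-1.6759]
Step 16: x=[1.8691] v=[-1.3612]
Step 17: x=[1.6668] v=[-1.0116]
Step 18: x=[1.5396] v=[-0.6362]
Step 19: x=[1.4907] v=[-0.2445]
Step 20: x=[1.5214] v=[0.1535]
First v>=0 after going negative at step 20, time=4.0000

Answer: 4.0000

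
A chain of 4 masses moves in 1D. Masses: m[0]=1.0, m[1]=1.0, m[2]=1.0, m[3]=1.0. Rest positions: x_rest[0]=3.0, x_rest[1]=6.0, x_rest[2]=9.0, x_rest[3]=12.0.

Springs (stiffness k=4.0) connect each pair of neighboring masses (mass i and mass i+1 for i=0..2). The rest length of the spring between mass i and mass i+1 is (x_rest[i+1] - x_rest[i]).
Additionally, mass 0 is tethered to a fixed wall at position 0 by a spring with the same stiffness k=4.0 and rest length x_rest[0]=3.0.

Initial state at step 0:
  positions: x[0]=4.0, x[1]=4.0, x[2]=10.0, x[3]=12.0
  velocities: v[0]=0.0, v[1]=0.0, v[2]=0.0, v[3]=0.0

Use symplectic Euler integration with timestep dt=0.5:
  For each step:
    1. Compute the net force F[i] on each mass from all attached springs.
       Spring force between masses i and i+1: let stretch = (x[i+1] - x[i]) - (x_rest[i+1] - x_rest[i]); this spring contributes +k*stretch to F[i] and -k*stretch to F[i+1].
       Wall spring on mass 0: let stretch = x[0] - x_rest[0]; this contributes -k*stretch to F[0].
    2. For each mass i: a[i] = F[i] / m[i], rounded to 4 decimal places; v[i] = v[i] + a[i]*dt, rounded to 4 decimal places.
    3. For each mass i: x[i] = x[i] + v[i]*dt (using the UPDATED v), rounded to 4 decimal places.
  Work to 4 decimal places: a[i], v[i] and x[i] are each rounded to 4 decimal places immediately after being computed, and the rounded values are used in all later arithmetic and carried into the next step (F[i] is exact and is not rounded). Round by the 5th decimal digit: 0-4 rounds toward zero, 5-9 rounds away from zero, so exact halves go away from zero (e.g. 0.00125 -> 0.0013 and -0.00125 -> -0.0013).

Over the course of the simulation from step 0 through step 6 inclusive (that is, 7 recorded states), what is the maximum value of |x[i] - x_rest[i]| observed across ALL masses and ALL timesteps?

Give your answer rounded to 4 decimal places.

Step 0: x=[4.0000 4.0000 10.0000 12.0000] v=[0.0000 0.0000 0.0000 0.0000]
Step 1: x=[0.0000 10.0000 6.0000 13.0000] v=[-8.0000 12.0000 -8.0000 2.0000]
Step 2: x=[6.0000 2.0000 13.0000 10.0000] v=[12.0000 -16.0000 14.0000 -6.0000]
Step 3: x=[2.0000 9.0000 6.0000 13.0000] v=[-8.0000 14.0000 -14.0000 6.0000]
Step 4: x=[3.0000 6.0000 9.0000 12.0000] v=[2.0000 -6.0000 6.0000 -2.0000]
Step 5: x=[4.0000 3.0000 12.0000 11.0000] v=[2.0000 -6.0000 6.0000 -2.0000]
Step 6: x=[0.0000 10.0000 5.0000 14.0000] v=[-8.0000 14.0000 -14.0000 6.0000]
Max displacement = 4.0000

Answer: 4.0000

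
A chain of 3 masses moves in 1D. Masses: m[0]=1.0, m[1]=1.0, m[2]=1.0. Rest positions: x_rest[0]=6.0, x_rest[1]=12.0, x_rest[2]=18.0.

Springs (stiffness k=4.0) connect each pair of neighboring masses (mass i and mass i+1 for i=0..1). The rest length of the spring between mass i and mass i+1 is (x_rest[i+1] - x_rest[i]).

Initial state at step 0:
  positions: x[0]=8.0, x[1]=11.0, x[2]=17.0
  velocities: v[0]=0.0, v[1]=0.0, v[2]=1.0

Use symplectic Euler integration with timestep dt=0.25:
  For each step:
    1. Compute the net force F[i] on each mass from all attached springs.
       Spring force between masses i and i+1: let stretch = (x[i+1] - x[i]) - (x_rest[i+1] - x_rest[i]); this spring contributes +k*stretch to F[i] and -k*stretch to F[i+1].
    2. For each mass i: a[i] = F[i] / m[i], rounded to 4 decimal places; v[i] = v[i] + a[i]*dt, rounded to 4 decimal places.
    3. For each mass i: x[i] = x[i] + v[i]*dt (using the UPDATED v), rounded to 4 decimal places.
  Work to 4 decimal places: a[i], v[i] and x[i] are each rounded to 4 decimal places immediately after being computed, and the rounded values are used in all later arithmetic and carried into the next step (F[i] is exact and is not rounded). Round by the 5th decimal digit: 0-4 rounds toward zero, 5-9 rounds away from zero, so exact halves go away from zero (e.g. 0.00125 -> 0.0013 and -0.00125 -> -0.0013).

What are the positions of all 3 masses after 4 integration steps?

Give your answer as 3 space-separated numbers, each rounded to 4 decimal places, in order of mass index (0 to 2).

Answer: 4.7266 13.0782 19.1954

Derivation:
Step 0: x=[8.0000 11.0000 17.0000] v=[0.0000 0.0000 1.0000]
Step 1: x=[7.2500 11.7500 17.2500] v=[-3.0000 3.0000 1.0000]
Step 2: x=[6.1250 12.7500 17.6250] v=[-4.5000 4.0000 1.5000]
Step 3: x=[5.1563 13.3125 18.2813] v=[-3.8750 2.2500 2.6250]
Step 4: x=[4.7266 13.0782 19.1954] v=[-1.7188 -0.9374 3.6562]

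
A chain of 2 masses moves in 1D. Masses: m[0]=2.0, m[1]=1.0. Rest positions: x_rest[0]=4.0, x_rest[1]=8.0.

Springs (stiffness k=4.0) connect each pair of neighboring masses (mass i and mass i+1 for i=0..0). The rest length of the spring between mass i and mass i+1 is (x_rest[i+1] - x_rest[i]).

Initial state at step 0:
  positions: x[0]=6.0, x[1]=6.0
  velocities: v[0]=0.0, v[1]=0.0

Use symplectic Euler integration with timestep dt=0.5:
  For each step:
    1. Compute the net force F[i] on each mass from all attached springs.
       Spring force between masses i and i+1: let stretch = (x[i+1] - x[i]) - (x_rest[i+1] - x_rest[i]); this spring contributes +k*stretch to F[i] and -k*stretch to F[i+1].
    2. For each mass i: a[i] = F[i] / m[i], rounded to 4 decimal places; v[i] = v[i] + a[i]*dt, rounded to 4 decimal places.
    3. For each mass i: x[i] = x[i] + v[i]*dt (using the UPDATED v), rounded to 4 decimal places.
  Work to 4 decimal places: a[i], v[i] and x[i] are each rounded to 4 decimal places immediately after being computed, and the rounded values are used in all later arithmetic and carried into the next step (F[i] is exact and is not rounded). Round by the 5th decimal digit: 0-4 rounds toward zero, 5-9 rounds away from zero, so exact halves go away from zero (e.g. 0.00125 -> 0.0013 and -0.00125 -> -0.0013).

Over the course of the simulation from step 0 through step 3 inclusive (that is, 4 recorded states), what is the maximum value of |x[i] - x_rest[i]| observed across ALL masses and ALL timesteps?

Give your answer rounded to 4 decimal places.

Answer: 4.0000

Derivation:
Step 0: x=[6.0000 6.0000] v=[0.0000 0.0000]
Step 1: x=[4.0000 10.0000] v=[-4.0000 8.0000]
Step 2: x=[3.0000 12.0000] v=[-2.0000 4.0000]
Step 3: x=[4.5000 9.0000] v=[3.0000 -6.0000]
Max displacement = 4.0000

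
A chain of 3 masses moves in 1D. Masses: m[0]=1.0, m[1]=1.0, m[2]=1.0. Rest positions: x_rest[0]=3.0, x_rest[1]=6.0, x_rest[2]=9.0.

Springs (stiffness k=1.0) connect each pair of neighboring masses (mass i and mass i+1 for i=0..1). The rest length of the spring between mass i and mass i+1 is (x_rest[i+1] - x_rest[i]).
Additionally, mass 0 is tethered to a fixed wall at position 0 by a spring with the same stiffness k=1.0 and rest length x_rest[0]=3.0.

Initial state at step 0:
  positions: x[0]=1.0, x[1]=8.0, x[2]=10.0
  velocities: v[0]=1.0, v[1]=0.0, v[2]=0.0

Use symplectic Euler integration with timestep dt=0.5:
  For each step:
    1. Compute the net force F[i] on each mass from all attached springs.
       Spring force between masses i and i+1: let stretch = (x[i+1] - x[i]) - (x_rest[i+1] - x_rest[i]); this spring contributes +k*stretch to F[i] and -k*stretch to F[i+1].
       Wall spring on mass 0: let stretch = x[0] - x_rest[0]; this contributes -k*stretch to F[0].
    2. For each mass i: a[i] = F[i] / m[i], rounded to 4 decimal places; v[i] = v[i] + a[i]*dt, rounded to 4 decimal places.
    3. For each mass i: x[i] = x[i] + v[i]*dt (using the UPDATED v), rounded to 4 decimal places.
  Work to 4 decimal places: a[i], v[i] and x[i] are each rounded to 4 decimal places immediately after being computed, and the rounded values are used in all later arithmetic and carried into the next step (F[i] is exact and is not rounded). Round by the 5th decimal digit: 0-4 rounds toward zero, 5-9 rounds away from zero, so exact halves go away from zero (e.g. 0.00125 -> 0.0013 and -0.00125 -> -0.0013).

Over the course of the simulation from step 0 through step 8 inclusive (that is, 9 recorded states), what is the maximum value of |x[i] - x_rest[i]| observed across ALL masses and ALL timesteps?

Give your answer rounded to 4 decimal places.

Step 0: x=[1.0000 8.0000 10.0000] v=[1.0000 0.0000 0.0000]
Step 1: x=[3.0000 6.7500 10.2500] v=[4.0000 -2.5000 0.5000]
Step 2: x=[5.1875 5.4375 10.3750] v=[4.3750 -2.6250 0.2500]
Step 3: x=[6.1407 5.2969 10.0156] v=[1.9063 -0.2813 -0.7188]
Step 4: x=[5.3477 6.5469 9.2265] v=[-1.5860 2.5000 -1.5782]
Step 5: x=[3.5176 8.1670 8.5175] v=[-3.6603 3.2402 -1.4180]
Step 6: x=[1.9704 8.7124 8.4709] v=[-3.0944 1.0908 -0.0933]
Step 7: x=[1.6161 7.5119 9.2347] v=[-0.7086 -2.4010 1.5275]
Step 8: x=[2.3318 5.2682 10.3178] v=[1.4313 -4.4875 2.1661]
Max displacement = 3.1407

Answer: 3.1407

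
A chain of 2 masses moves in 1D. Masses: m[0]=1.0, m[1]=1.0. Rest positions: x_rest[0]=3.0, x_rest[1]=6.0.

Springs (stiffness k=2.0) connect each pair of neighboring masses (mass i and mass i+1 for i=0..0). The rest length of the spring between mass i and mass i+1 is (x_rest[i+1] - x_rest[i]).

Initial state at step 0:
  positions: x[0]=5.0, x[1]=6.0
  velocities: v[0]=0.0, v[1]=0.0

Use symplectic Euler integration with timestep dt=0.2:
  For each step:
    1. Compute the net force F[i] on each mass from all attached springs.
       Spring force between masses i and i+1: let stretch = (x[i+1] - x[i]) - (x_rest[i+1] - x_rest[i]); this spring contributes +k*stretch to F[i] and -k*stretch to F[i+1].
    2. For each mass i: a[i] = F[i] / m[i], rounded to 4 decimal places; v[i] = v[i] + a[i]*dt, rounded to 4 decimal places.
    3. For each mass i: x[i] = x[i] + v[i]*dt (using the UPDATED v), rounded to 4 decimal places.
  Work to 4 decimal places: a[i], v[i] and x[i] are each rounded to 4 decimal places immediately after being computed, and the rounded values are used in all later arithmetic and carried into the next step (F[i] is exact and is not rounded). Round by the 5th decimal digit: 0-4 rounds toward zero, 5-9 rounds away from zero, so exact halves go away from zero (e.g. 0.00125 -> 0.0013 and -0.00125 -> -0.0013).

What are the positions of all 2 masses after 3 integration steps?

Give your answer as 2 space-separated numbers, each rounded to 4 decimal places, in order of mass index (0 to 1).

Answer: 4.1639 6.8361

Derivation:
Step 0: x=[5.0000 6.0000] v=[0.0000 0.0000]
Step 1: x=[4.8400 6.1600] v=[-0.8000 0.8000]
Step 2: x=[4.5456 6.4544] v=[-1.4720 1.4720]
Step 3: x=[4.1639 6.8361] v=[-1.9085 1.9085]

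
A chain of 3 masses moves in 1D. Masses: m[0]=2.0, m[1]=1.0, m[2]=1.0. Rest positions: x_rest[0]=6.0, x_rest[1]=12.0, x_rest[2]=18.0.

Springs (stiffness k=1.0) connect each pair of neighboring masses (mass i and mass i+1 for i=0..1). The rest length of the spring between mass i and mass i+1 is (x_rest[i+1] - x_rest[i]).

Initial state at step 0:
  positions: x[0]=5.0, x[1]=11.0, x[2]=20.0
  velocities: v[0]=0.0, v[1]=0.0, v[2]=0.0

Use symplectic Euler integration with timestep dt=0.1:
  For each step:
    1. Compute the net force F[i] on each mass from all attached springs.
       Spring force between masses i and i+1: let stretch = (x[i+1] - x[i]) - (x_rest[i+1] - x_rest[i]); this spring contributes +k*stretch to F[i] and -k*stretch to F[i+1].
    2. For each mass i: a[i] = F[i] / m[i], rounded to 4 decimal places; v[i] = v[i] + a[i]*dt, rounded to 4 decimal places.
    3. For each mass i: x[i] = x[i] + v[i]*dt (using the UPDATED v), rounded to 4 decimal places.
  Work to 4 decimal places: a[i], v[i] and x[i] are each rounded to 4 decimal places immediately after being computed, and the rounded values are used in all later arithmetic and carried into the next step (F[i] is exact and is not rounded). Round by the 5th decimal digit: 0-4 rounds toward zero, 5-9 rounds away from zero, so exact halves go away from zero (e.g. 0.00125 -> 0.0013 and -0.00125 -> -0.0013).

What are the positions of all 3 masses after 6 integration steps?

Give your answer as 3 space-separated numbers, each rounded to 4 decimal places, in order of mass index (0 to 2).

Answer: 5.0102 11.5691 19.4108

Derivation:
Step 0: x=[5.0000 11.0000 20.0000] v=[0.0000 0.0000 0.0000]
Step 1: x=[5.0000 11.0300 19.9700] v=[0.0000 0.3000 -0.3000]
Step 2: x=[5.0002 11.0891 19.9106] v=[0.0015 0.5910 -0.5940]
Step 3: x=[5.0008 11.1755 19.8230] v=[0.0060 0.8643 -0.8762]
Step 4: x=[5.0023 11.2867 19.7089] v=[0.0147 1.1116 -1.1410]
Step 5: x=[5.0052 11.4192 19.5706] v=[0.0289 1.3254 -1.3832]
Step 6: x=[5.0102 11.5691 19.4108] v=[0.0496 1.4991 -1.5983]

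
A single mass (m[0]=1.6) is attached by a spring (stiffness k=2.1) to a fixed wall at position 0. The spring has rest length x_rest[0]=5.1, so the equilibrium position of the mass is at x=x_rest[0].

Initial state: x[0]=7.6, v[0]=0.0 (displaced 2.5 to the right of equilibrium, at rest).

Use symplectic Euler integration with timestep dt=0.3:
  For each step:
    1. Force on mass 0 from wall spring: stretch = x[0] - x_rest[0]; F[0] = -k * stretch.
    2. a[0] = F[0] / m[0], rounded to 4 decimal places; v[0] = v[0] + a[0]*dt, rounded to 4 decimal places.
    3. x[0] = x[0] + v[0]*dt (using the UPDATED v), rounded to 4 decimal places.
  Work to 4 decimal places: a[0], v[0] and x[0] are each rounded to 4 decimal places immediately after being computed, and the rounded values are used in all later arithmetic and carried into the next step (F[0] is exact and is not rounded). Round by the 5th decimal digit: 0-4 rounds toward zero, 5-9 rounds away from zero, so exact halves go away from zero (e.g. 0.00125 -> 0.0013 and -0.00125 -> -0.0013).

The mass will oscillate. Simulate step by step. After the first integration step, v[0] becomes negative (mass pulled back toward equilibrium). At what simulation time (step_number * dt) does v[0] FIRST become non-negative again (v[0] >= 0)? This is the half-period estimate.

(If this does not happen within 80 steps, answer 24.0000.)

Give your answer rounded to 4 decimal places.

Answer: 3.0000

Derivation:
Step 0: x=[7.6000] v=[0.0000]
Step 1: x=[7.3047] v=[-0.9844]
Step 2: x=[6.7490] v=[-1.8525]
Step 3: x=[5.9985] v=[-2.5018]
Step 4: x=[5.1418] v=[-2.8556]
Step 5: x=[4.2802] v=[-2.8721]
Step 6: x=[3.5154] v=[-2.5493]
Step 7: x=[2.9378] v=[-1.9254]
Step 8: x=[2.6156] v=[-1.0740]
Step 9: x=[2.5869] v=[-0.0958]
Step 10: x=[2.8550] v=[0.8937]
First v>=0 after going negative at step 10, time=3.0000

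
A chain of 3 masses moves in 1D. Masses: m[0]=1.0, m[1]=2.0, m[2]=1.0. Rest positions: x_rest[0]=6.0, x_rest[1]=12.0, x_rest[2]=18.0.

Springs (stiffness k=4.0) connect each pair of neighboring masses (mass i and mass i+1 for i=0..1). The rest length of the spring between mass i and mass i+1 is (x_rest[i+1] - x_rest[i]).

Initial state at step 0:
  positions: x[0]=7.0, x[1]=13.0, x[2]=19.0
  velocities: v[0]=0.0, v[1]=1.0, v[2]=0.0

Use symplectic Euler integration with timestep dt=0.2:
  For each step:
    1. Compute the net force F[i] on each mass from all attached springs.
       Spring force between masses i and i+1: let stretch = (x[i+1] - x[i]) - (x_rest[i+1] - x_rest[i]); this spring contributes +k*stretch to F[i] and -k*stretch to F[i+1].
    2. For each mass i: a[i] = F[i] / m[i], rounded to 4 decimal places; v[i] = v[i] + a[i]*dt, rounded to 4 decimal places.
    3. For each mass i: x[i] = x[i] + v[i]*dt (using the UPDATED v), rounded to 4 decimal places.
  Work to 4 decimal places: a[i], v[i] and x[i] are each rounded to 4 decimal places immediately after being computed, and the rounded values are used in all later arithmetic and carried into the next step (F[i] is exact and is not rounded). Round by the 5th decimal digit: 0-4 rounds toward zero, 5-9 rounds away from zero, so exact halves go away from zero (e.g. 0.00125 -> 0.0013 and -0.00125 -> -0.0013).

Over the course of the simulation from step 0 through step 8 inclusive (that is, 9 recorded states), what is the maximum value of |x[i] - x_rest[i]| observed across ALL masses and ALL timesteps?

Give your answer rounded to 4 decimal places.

Answer: 1.9828

Derivation:
Step 0: x=[7.0000 13.0000 19.0000] v=[0.0000 1.0000 0.0000]
Step 1: x=[7.0000 13.2000 19.0000] v=[0.0000 1.0000 0.0000]
Step 2: x=[7.0320 13.3680 19.0320] v=[0.1600 0.8400 0.1600]
Step 3: x=[7.1178 13.4822 19.1178] v=[0.4288 0.5712 0.4288]
Step 4: x=[7.2619 13.5381 19.2619] v=[0.7203 0.2797 0.7203]
Step 5: x=[7.4502 13.5498 19.4502] v=[0.9413 0.0587 0.9413]
Step 6: x=[7.6544 13.5456 19.6544] v=[1.0210 -0.0210 1.0210]
Step 7: x=[7.8412 13.5588 19.8412] v=[0.9340 0.0660 0.9340]
Step 8: x=[7.9828 13.6172 19.9828] v=[0.7081 0.2919 0.7081]
Max displacement = 1.9828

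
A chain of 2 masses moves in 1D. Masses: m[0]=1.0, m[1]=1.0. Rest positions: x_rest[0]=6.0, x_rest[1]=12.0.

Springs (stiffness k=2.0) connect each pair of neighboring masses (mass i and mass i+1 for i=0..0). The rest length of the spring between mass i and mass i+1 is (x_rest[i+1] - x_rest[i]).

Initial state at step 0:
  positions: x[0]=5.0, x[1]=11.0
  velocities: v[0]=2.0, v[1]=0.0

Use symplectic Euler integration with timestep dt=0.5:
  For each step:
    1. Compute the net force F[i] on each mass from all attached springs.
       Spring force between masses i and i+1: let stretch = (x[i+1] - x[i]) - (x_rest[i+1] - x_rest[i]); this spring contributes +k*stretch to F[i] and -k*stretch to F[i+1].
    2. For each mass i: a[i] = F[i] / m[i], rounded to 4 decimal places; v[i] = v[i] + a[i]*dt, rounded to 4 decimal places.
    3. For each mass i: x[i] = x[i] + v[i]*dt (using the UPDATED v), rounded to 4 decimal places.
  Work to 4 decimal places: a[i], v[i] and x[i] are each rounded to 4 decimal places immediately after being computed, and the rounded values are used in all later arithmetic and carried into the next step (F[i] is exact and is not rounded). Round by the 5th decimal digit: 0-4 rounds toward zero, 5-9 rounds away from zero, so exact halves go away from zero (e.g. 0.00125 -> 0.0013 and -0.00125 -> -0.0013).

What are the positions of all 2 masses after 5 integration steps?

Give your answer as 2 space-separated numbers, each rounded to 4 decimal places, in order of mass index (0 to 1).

Step 0: x=[5.0000 11.0000] v=[2.0000 0.0000]
Step 1: x=[6.0000 11.0000] v=[2.0000 0.0000]
Step 2: x=[6.5000 11.5000] v=[1.0000 1.0000]
Step 3: x=[6.5000 12.5000] v=[0.0000 2.0000]
Step 4: x=[6.5000 13.5000] v=[0.0000 2.0000]
Step 5: x=[7.0000 14.0000] v=[1.0000 1.0000]

Answer: 7.0000 14.0000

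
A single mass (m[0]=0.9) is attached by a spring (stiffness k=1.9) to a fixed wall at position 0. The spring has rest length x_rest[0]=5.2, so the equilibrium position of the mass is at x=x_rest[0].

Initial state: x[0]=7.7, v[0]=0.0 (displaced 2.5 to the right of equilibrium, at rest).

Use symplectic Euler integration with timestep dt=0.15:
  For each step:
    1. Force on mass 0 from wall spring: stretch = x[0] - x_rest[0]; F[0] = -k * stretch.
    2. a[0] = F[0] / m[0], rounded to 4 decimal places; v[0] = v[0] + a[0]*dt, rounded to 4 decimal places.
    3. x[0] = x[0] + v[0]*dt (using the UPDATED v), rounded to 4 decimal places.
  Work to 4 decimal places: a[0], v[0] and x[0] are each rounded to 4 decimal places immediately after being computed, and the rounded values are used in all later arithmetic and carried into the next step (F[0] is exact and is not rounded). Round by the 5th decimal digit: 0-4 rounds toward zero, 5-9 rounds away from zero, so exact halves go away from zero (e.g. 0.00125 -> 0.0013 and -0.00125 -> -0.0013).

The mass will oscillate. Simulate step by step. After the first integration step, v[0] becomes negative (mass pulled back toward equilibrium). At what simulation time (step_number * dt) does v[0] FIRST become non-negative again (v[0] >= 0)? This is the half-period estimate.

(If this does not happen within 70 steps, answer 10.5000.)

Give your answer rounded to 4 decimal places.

Step 0: x=[7.7000] v=[0.0000]
Step 1: x=[7.5812] v=[-0.7917]
Step 2: x=[7.3493] v=[-1.5458]
Step 3: x=[7.0153] v=[-2.2264]
Step 4: x=[6.5951] v=[-2.8012]
Step 5: x=[6.1087] v=[-3.2430]
Step 6: x=[5.5791] v=[-3.5308]
Step 7: x=[5.0315] v=[-3.6508]
Step 8: x=[4.4919] v=[-3.5974]
Step 9: x=[3.9859] v=[-3.3732]
Step 10: x=[3.5376] v=[-2.9887]
Step 11: x=[3.1683] v=[-2.4623]
Step 12: x=[2.8955] v=[-1.8189]
Step 13: x=[2.7321] v=[-1.0891]
Step 14: x=[2.6860] v=[-0.3076]
Step 15: x=[2.7593] v=[0.4885]
First v>=0 after going negative at step 15, time=2.2500

Answer: 2.2500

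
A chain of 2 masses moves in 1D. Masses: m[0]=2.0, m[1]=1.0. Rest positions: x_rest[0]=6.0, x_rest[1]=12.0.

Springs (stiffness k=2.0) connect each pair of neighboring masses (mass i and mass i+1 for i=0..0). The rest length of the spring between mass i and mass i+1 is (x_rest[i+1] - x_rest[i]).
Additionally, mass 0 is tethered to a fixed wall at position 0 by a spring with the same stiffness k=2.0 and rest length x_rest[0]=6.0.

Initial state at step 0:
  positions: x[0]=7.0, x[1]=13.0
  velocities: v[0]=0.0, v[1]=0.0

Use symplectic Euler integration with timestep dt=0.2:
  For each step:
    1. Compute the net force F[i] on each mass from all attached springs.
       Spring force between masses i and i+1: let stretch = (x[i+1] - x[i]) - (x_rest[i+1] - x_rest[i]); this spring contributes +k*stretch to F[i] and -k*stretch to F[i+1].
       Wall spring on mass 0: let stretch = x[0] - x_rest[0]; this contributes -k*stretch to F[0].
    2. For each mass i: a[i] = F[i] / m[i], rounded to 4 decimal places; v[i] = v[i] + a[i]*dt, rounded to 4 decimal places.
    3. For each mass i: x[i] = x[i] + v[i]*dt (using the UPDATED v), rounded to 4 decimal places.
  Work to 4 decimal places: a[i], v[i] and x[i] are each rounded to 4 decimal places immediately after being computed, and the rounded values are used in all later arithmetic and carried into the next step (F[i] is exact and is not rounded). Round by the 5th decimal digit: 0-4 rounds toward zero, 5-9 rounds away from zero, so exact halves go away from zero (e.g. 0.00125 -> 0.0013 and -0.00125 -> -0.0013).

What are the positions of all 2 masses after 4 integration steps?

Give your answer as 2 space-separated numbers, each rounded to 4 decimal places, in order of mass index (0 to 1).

Step 0: x=[7.0000 13.0000] v=[0.0000 0.0000]
Step 1: x=[6.9600 13.0000] v=[-0.2000 0.0000]
Step 2: x=[6.8832 12.9968] v=[-0.3840 -0.0160]
Step 3: x=[6.7756 12.9845] v=[-0.5379 -0.0614]
Step 4: x=[6.6454 12.9555] v=[-0.6512 -0.1450]

Answer: 6.6454 12.9555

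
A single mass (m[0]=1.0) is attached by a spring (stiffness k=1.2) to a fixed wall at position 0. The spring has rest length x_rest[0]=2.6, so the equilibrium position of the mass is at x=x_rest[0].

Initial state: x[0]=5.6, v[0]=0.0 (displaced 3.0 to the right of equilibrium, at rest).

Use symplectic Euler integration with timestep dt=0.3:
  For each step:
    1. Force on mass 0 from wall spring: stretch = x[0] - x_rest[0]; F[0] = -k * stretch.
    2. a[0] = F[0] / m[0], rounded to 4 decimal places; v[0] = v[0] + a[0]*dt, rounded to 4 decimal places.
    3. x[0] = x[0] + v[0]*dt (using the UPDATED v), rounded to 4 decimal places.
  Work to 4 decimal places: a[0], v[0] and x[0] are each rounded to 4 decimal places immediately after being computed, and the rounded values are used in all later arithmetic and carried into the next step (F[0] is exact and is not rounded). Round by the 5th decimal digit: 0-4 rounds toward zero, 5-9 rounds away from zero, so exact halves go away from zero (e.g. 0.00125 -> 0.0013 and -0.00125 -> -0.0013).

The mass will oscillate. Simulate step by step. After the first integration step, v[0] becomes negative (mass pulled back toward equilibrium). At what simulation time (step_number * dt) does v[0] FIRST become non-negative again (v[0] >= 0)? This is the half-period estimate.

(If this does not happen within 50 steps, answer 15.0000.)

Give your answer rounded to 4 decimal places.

Answer: 3.0000

Derivation:
Step 0: x=[5.6000] v=[0.0000]
Step 1: x=[5.2760] v=[-1.0800]
Step 2: x=[4.6630] v=[-2.0434]
Step 3: x=[3.8272] v=[-2.7861]
Step 4: x=[2.8588] v=[-3.2279]
Step 5: x=[1.8625] v=[-3.3211]
Step 6: x=[0.9458] v=[-3.0556]
Step 7: x=[0.2078] v=[-2.4601]
Step 8: x=[-0.2719] v=[-1.5989]
Step 9: x=[-0.4414] v=[-0.5650]
Step 10: x=[-0.2824] v=[0.5299]
First v>=0 after going negative at step 10, time=3.0000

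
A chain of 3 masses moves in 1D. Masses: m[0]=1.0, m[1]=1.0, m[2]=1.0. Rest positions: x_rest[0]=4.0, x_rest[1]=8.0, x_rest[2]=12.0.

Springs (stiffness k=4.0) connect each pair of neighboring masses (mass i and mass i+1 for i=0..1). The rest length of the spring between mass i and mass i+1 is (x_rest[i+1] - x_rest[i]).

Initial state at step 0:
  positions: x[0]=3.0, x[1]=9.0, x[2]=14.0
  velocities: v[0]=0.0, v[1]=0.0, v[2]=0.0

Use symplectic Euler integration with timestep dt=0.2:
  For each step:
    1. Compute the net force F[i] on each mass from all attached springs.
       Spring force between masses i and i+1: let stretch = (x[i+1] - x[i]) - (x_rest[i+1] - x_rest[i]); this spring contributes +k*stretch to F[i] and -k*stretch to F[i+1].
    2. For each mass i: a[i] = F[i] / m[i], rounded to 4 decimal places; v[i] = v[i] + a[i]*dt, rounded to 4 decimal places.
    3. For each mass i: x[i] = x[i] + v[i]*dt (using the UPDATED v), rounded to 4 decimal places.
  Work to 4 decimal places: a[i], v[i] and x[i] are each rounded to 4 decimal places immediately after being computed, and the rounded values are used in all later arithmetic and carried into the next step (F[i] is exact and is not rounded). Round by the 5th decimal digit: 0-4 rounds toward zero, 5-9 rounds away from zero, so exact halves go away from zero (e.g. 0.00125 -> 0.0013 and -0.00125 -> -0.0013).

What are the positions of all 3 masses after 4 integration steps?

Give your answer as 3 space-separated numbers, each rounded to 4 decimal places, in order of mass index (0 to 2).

Step 0: x=[3.0000 9.0000 14.0000] v=[0.0000 0.0000 0.0000]
Step 1: x=[3.3200 8.8400 13.8400] v=[1.6000 -0.8000 -0.8000]
Step 2: x=[3.8832 8.5968 13.5200] v=[2.8160 -1.2160 -1.6000]
Step 3: x=[4.5606 8.3871 13.0523] v=[3.3869 -1.0483 -2.3386]
Step 4: x=[5.2102 8.3116 12.4781] v=[3.2481 -0.3773 -2.8708]

Answer: 5.2102 8.3116 12.4781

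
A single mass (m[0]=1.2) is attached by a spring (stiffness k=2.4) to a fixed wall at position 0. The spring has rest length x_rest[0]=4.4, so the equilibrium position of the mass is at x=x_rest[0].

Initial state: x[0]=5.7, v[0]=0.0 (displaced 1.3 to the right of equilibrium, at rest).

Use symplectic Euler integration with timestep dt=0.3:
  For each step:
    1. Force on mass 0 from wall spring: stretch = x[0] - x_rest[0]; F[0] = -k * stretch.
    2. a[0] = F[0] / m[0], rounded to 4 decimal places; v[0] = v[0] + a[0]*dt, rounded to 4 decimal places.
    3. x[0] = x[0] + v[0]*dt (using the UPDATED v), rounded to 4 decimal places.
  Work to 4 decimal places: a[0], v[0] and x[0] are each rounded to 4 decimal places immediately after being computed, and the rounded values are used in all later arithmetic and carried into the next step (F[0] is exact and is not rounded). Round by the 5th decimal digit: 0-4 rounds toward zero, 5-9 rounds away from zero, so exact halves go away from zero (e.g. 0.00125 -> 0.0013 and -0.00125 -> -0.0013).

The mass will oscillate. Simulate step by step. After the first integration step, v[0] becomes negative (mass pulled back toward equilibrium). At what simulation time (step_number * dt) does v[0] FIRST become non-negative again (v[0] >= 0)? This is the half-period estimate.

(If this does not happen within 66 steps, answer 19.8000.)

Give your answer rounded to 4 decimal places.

Answer: 2.4000

Derivation:
Step 0: x=[5.7000] v=[0.0000]
Step 1: x=[5.4660] v=[-0.7800]
Step 2: x=[5.0401] v=[-1.4196]
Step 3: x=[4.4990] v=[-1.8037]
Step 4: x=[3.9401] v=[-1.8631]
Step 5: x=[3.4639] v=[-1.5872]
Step 6: x=[3.1563] v=[-1.0255]
Step 7: x=[3.0725] v=[-0.2793]
Step 8: x=[3.2277] v=[0.5172]
First v>=0 after going negative at step 8, time=2.4000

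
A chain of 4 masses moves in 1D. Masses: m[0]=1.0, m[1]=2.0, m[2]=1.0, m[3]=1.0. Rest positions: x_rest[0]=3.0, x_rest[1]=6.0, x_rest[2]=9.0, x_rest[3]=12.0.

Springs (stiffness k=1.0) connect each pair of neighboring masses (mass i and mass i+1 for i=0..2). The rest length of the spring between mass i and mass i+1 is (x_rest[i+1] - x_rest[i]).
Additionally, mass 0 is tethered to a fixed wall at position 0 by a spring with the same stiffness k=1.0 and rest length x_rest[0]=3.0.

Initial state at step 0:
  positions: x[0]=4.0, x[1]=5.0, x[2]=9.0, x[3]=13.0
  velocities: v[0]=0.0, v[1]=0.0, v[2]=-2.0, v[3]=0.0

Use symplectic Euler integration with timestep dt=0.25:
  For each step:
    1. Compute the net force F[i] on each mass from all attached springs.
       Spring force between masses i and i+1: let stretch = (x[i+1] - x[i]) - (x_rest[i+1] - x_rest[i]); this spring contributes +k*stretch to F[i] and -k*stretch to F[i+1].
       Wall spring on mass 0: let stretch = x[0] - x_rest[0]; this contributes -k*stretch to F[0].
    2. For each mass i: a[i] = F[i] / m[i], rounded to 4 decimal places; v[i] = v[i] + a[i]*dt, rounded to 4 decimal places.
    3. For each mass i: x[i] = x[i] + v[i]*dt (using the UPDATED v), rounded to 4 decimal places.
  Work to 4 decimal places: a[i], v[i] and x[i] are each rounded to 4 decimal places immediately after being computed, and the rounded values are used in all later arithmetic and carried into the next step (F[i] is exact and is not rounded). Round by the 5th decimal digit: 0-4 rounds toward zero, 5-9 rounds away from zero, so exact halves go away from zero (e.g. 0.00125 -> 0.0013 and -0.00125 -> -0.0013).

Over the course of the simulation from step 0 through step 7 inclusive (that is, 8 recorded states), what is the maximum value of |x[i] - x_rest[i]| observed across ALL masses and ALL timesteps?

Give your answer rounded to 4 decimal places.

Answer: 1.4697

Derivation:
Step 0: x=[4.0000 5.0000 9.0000 13.0000] v=[0.0000 0.0000 -2.0000 0.0000]
Step 1: x=[3.8125 5.0938 8.5000 12.9375] v=[-0.7500 0.3750 -2.0000 -0.2500]
Step 2: x=[3.4668 5.2540 8.0645 12.7852] v=[-1.3828 0.6406 -1.7422 -0.6094]
Step 3: x=[3.0161 5.4461 7.7483 12.5253] v=[-1.8027 0.7685 -1.2647 -1.0396]
Step 4: x=[2.5288 5.6342 7.5868 12.1543] v=[-1.9492 0.7525 -0.6460 -1.4839]
Step 5: x=[2.0775 5.7863 7.5887 11.6854] v=[-1.8051 0.6084 0.0077 -1.8758]
Step 6: x=[1.7282 5.8788 7.7340 11.1479] v=[-1.3973 0.3701 0.5813 -2.1500]
Step 7: x=[1.5303 5.8996 7.9768 10.5845] v=[-0.7917 0.0832 0.9710 -2.2535]
Max displacement = 1.4697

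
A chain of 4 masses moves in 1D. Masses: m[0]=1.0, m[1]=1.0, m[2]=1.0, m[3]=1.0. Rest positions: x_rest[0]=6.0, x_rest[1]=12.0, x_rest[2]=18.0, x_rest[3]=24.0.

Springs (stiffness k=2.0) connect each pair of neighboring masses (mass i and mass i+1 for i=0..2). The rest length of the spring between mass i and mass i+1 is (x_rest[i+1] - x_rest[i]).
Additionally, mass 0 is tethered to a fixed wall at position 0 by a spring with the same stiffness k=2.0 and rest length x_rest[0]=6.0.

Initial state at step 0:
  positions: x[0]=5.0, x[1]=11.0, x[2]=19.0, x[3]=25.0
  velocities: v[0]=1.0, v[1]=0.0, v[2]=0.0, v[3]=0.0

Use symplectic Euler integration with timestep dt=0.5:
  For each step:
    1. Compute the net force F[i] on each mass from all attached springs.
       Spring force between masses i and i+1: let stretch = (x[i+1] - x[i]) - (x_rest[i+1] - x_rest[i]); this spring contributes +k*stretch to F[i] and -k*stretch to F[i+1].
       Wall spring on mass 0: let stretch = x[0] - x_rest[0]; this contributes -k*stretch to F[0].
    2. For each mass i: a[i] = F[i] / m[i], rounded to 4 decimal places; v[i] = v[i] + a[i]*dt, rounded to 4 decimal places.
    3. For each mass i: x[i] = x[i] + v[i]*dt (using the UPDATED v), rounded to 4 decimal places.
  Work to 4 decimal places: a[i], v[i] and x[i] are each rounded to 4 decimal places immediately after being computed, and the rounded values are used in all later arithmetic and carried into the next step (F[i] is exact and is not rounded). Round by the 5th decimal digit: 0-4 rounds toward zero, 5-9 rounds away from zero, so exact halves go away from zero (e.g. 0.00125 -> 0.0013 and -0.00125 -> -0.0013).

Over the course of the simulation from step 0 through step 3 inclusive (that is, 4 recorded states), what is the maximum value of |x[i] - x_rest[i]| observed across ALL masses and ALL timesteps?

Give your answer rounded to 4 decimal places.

Step 0: x=[5.0000 11.0000 19.0000 25.0000] v=[1.0000 0.0000 0.0000 0.0000]
Step 1: x=[6.0000 12.0000 18.0000 25.0000] v=[2.0000 2.0000 -2.0000 0.0000]
Step 2: x=[7.0000 13.0000 17.5000 24.5000] v=[2.0000 2.0000 -1.0000 -1.0000]
Step 3: x=[7.5000 13.2500 18.2500 23.5000] v=[1.0000 0.5000 1.5000 -2.0000]
Max displacement = 1.5000

Answer: 1.5000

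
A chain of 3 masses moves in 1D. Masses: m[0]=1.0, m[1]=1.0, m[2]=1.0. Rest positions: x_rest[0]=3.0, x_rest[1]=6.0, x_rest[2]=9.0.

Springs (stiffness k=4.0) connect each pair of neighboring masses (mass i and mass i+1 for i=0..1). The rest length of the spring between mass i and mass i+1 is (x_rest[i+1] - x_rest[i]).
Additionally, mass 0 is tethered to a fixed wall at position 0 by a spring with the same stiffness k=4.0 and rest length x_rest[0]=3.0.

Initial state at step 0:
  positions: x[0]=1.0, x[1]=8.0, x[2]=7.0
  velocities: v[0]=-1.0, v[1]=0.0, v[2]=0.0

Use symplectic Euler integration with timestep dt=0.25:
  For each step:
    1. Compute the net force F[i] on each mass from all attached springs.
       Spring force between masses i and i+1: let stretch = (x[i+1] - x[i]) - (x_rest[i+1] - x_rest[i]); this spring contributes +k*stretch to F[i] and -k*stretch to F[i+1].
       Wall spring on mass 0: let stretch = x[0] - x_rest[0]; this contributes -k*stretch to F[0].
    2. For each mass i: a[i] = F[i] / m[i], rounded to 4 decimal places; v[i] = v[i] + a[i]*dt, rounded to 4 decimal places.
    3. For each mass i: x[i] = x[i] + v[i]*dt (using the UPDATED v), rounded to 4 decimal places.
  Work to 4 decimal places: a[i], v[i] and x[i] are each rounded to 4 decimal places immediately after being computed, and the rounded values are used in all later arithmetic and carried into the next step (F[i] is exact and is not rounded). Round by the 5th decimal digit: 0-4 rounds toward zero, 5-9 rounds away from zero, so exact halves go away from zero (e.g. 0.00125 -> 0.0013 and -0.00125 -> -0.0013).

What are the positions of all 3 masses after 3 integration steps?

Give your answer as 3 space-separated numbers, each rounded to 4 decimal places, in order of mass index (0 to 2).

Step 0: x=[1.0000 8.0000 7.0000] v=[-1.0000 0.0000 0.0000]
Step 1: x=[2.2500 6.0000 8.0000] v=[5.0000 -8.0000 4.0000]
Step 2: x=[3.8750 3.5625 9.2500] v=[6.5000 -9.7500 5.0000]
Step 3: x=[4.4531 2.6250 9.8281] v=[2.3125 -3.7500 2.3125]

Answer: 4.4531 2.6250 9.8281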